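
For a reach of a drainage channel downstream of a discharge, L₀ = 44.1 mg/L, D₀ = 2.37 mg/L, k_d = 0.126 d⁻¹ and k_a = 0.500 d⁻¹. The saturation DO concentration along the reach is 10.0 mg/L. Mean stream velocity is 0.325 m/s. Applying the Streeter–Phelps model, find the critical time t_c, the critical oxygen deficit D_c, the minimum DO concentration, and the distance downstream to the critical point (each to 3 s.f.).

t_c ≈ 3.22 d; D_c ≈ 7.41 mg/L; min DO ≈ 2.59 mg/L; x_c ≈ 90.4 km

t_c = [1/(k_a−k_d)] ln[(k_a/k_d)(1 − D₀(k_a−k_d)/(k_d L₀))]
= [1/(0.500−0.126)] ln[(0.500/0.126)(1 − 2.37×0.3740/(0.126×44.1))]
= (1/0.3740) ln[3.968 × 0.8405] = 2.674 × ln(3.335) = 2.674 × 1.205 = 3.221 d.
L(t_c) = L₀ e^(−k_d t_c) = 44.1 × 0.6664 = 29.39 mg/L, and at the critical point k_a D_c = k_d L, so D_c = (0.126/0.500) × 29.39 = 7.406 mg/L.
Minimum DO = C_s − D_c = 10.0 − 7.406 = 2.594 mg/L.
x_c = v t_c = 0.325 m/s × 3.221 d × 86400 s/d = 90440 m ≈ 90.4 km.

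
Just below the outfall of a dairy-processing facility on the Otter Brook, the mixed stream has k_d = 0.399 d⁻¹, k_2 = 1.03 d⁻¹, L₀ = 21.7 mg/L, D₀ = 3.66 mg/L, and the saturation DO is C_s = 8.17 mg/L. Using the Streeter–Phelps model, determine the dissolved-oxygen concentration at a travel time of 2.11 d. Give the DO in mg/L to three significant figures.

k_d L₀/(k_2−k_d) = 0.399×21.7/(1.03−0.399) = 8.658/0.6310 = 13.72 mg/L.
e^(−k_d t) = e^(−0.399×2.110) = 0.4309; e^(−k_2 t) = e^(−1.03×2.110) = 0.1138.
D = 13.72 × (0.4309 − 0.1138) + 3.66 × 0.1138 = 4.351 + 0.4165 = 4.768 mg/L.
DO = C_s − D = 8.17 − 4.768 = 3.402 mg/L.

DO ≈ 3.40 mg/L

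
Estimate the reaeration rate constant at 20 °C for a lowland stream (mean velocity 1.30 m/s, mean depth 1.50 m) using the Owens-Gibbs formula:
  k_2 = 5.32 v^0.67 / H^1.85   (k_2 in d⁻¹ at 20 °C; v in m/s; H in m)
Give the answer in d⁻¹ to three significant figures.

k_2 ≈ 3.00 d⁻¹

k_2 = 5.32 × 1.30^0.67 / 1.50^1.85 = 5.32 × 1.192 / 2.117 = 2.996 d⁻¹.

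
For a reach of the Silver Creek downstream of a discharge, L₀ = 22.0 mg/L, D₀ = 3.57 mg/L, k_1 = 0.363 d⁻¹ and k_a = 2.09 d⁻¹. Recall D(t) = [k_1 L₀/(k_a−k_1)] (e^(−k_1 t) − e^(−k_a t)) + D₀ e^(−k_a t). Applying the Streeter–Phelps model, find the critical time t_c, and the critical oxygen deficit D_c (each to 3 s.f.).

With k_a/k_1 = 5.758 and 1 − D₀(k_a−k_1)/(k_1 L₀) = 0.2280,
t_c = ln(5.758 × 0.2280) / (2.09 − 0.363) = ln(1.313) / 1.727 = 0.2720/1.727 = 0.1575 d.
L(t_c) = L₀ e^(−k_1 t_c) = 22.0 × 0.9444 = 20.78 mg/L, and at the critical point k_a D_c = k_1 L, so D_c = (0.363/2.09) × 20.78 = 3.609 mg/L.

t_c ≈ 0.157 d; D_c ≈ 3.61 mg/L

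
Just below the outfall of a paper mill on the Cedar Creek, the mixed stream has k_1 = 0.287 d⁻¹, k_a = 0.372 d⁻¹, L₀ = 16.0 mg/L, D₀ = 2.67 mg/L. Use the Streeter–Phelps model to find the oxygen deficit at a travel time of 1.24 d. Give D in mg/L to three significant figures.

D ≈ 5.47 mg/L

k_1 L₀/(k_a−k_1) = 0.287×16.0/(0.372−0.287) = 4.592/0.08500 = 54.02 mg/L.
e^(−k_1 t) = e^(−0.287×1.240) = 0.7006; e^(−k_a t) = e^(−0.372×1.240) = 0.6305.
D = 54.02 × (0.7006 − 0.6305) + 2.67 × 0.6305 = 3.786 + 1.683 = 5.469 mg/L.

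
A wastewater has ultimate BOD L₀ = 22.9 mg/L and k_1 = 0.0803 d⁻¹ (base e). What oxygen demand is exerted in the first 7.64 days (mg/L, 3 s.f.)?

y_t = L₀(1 − e^(−k_1 t)) = 22.9 × (1 − e^(−0.0803×7.64))
= 22.9 × (1 − 0.5415) = 22.9 × 0.4585 = 10.50 mg/L.

y ≈ 10.5 mg/L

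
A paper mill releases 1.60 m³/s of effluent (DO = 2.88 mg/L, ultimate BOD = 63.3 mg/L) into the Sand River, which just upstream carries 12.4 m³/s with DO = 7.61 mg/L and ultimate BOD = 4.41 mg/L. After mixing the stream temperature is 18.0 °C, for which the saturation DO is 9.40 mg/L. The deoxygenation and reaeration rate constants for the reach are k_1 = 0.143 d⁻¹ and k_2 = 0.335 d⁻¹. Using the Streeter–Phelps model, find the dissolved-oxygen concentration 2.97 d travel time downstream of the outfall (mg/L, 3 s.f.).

DO ≈ 6.18 mg/L

Mixed DO = (12.4×7.61 + 1.60×2.88)/(12.4+1.60) = 98.97/14.00 = 7.069 mg/L.
Mixed L₀ = (12.4×4.41 + 1.60×63.3)/(14.00) = 156.0/14.00 = 11.14 mg/L.
Initial deficit D₀ = C_s − DO₀ = 9.40 − 7.069 = 2.331 mg/L.
D(2.97) = [0.143×11.14/(0.335−0.143)](e^(−0.143×2.97) − e^(−0.335×2.97)) + 2.331 e^(−0.335×2.97)
= 8.297 × (0.6540 − 0.3697) + 2.331 × 0.3697 = 3.220 mg/L.
DO = 9.40 − 3.220 = 6.180 mg/L.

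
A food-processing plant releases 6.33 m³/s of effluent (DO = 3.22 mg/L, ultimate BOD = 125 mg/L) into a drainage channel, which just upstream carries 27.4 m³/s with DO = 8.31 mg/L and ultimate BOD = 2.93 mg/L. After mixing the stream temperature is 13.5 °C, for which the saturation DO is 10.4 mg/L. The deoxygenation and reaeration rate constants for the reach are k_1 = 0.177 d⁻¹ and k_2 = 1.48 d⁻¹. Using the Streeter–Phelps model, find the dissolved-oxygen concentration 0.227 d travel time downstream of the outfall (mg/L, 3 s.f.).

DO ≈ 7.36 mg/L

Mixed DO = (27.4×8.31 + 6.33×3.22)/(27.4+6.33) = 248.1/33.73 = 7.355 mg/L.
Mixed L₀ = (27.4×2.93 + 6.33×125)/(33.73) = 871.5/33.73 = 25.84 mg/L.
Initial deficit D₀ = C_s − DO₀ = 10.4 − 7.355 = 3.045 mg/L.
D(0.227) = [0.177×25.84/(1.48−0.177)](e^(−0.177×0.227) − e^(−1.48×0.227)) + 3.045 e^(−1.48×0.227)
= 3.510 × (0.9606 − 0.7147) + 3.045 × 0.7147 = 3.040 mg/L.
DO = 10.4 − 3.040 = 7.360 mg/L.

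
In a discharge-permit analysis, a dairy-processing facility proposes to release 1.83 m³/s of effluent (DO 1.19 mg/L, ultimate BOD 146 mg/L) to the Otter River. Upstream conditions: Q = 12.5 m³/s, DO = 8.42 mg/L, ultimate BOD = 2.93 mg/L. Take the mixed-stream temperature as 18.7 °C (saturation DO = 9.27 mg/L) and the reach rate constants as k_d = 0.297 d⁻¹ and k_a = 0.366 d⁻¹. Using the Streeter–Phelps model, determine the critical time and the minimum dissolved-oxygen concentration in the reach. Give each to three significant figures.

Mixed DO = (12.5×8.42 + 1.83×1.19)/(12.5+1.83) = 107.4/14.33 = 7.497 mg/L.
Mixed L₀ = (12.5×2.93 + 1.83×146)/(14.33) = 303.8/14.33 = 21.20 mg/L.
Initial deficit D₀ = C_s − DO₀ = 9.27 − 7.497 = 1.773 mg/L.
t_c = (1/0.06900) ln[(0.366/0.297)(1 − 1.773×0.06900/(0.297×21.20))] = 14.49 × ln(1.208) = 2.743 d.
D_c = (0.297/0.366) × 21.20 × e^(−0.297×2.743) = 0.8115 × 21.20 × 0.4428 = 7.617 mg/L.
Minimum DO = 9.27 − 7.617 = 1.653 mg/L.

t_c ≈ 2.74 d; minimum DO ≈ 1.65 mg/L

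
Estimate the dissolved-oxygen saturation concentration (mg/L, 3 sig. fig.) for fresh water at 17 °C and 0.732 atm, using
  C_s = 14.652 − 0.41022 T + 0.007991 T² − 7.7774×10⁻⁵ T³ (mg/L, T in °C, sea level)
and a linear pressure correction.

C_s ≈ 7.03 mg/L

At sea level: C_s = 14.652 − 0.41022×17 + 0.007991×17² − 7.7774×10⁻⁵×17³ = 9.606 mg/L.
Pressure correction: C_s' = 9.606 × 0.732 = 7.031 mg/L.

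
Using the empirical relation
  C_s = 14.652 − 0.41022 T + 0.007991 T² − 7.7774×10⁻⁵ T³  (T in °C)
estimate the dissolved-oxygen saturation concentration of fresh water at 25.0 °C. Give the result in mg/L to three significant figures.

C_s ≈ 8.18 mg/L

C_s = 14.652 − 0.41022×25.0 + 0.007991×25.0² − 7.7774×10⁻⁵×25.0³ = 8.176 mg/L.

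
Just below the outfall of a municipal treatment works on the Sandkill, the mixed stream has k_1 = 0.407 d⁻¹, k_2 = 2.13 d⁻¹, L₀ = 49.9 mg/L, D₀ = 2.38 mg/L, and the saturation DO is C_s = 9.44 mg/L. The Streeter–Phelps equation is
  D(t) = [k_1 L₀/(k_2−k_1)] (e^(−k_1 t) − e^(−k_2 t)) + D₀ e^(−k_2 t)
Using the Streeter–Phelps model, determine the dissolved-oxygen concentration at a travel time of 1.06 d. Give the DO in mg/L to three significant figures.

DO ≈ 2.77 mg/L

k_1 L₀/(k_2−k_1) = 0.407×49.9/(2.13−0.407) = 20.31/1.723 = 11.79 mg/L.
e^(−k_1 t) = e^(−0.407×1.060) = 0.6496; e^(−k_2 t) = e^(−2.13×1.060) = 0.1046.
D = 11.79 × (0.6496 − 0.1046) + 2.38 × 0.1046 = 6.424 + 0.2489 = 6.673 mg/L.
DO = C_s − D = 9.44 − 6.673 = 2.767 mg/L.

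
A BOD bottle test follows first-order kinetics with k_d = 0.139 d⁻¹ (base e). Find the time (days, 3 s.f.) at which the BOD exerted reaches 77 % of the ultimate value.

y/L₀ = 1 − e^(−k_d t) = 0.77 ⇒ e^(−k_d t) = 0.230
t = −ln(0.230) / 0.139 = 1.470 / 0.139 = 10.57 d.

t ≈ 10.6 d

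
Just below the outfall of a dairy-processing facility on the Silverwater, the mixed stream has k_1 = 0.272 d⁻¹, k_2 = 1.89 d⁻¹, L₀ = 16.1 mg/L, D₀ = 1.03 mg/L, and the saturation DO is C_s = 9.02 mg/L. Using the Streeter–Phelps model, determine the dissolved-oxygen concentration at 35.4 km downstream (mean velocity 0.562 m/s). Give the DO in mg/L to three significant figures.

DO ≈ 7.22 mg/L

Travel time t = x/v = 35.4 km / (0.562 m/s) = 35400 m / 0.562 m/s = 62990 s = 0.7290 d.
k_1 L₀/(k_2−k_1) = 0.272×16.1/(1.89−0.272) = 4.379/1.618 = 2.707 mg/L.
e^(−k_1 t) = e^(−0.272×0.7290) = 0.8201; e^(−k_2 t) = e^(−1.89×0.7290) = 0.2521.
D = 2.707 × (0.8201 − 0.2521) + 1.03 × 0.2521 = 1.537 + 0.2597 = 1.797 mg/L.
DO = C_s − D = 9.02 − 1.797 = 7.223 mg/L.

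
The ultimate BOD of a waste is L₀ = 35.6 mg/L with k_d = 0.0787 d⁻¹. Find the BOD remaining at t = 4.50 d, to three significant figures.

L ≈ 25.0 mg/L

L_t = L₀ e^(−k_d t) = 35.6 × e^(−0.0787×4.50) = 35.6 × 0.7018 = 24.98 mg/L.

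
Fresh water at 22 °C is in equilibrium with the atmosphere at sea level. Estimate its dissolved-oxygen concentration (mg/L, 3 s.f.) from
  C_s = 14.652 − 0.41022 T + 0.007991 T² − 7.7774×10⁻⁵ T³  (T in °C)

C_s ≈ 8.67 mg/L

C_s = 14.652 − 0.41022×22 + 0.007991×22² − 7.7774×10⁻⁵×22³ = 8.667 mg/L.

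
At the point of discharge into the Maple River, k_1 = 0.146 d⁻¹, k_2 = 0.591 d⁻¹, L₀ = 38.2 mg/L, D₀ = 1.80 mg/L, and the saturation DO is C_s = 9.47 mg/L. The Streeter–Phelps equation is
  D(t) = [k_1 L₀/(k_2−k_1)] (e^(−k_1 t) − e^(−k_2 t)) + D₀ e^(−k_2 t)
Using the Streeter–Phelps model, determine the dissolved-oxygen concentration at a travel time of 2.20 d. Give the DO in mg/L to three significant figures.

k_1 L₀/(k_2−k_1) = 0.146×38.2/(0.591−0.146) = 5.577/0.4450 = 12.53 mg/L.
e^(−k_1 t) = e^(−0.146×2.200) = 0.7253; e^(−k_2 t) = e^(−0.591×2.200) = 0.2725.
D = 12.53 × (0.7253 − 0.2725) + 1.80 × 0.2725 = 5.675 + 0.4905 = 6.165 mg/L.
DO = C_s − D = 9.47 − 6.165 = 3.305 mg/L.

DO ≈ 3.30 mg/L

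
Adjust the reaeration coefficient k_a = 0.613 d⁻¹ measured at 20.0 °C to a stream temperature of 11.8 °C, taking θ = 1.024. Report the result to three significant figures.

k_a(T₂) = k_a(T₁) · θ^(T₂−T₁) = 0.613 × 1.024^(11.8−20.0)
= 0.613 × 1.024^-8.20 = 0.613 × 0.8233 = 0.5047 d⁻¹.

k_a ≈ 0.505 d⁻¹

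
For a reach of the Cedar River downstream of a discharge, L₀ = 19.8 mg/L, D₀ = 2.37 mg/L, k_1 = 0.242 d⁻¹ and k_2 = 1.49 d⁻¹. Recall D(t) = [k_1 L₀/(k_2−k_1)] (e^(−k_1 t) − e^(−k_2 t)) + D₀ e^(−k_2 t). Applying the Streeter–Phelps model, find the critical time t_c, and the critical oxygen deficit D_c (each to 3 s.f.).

t_c ≈ 0.687 d; D_c ≈ 2.72 mg/L

With k_2/k_1 = 6.157 and 1 − D₀(k_2−k_1)/(k_1 L₀) = 0.3827,
t_c = ln(6.157 × 0.3827) / (1.49 − 0.242) = ln(2.356) / 1.248 = 0.8571/1.248 = 0.6868 d.
L(t_c) = L₀ e^(−k_1 t_c) = 19.8 × 0.8469 = 16.77 mg/L, and at the critical point k_2 D_c = k_1 L, so D_c = (0.242/1.49) × 16.77 = 2.723 mg/L.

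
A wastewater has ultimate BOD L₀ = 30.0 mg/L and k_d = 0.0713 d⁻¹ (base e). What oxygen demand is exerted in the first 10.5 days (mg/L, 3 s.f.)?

y ≈ 15.8 mg/L

y_t = L₀(1 − e^(−k_d t)) = 30.0 × (1 − e^(−0.0713×10.5))
= 30.0 × (1 − 0.4730) = 30.0 × 0.5270 = 15.81 mg/L.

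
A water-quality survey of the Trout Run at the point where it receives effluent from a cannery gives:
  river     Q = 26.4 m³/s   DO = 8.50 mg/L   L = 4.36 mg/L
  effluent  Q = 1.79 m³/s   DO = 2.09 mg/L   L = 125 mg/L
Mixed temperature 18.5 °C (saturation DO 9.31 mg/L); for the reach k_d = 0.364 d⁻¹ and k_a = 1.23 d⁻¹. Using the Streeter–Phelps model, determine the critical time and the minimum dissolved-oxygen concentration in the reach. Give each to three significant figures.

Mixed DO = (26.4×8.50 + 1.79×2.09)/(26.4+1.79) = 228.1/28.19 = 8.093 mg/L.
Mixed L₀ = (26.4×4.36 + 1.79×125)/(28.19) = 338.9/28.19 = 12.02 mg/L.
Initial deficit D₀ = C_s − DO₀ = 9.31 − 8.093 = 1.217 mg/L.
t_c = (1/0.8660) ln[(1.23/0.364)(1 − 1.217×0.8660/(0.364×12.02))] = 1.155 × ln(2.565) = 1.088 d.
D_c = (0.364/1.23) × 12.02 × e^(−0.364×1.088) = 0.2959 × 12.02 × 0.6730 = 2.394 mg/L.
Minimum DO = 9.31 − 2.394 = 6.916 mg/L.

t_c ≈ 1.09 d; minimum DO ≈ 6.92 mg/L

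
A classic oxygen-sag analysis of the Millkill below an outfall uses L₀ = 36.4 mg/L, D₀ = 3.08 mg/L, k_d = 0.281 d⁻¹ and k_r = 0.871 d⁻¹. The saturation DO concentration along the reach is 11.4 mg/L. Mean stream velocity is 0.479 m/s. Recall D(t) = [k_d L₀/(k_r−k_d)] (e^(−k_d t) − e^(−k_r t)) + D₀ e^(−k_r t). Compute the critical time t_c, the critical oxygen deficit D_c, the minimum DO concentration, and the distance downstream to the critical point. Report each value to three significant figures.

t_c ≈ 1.59 d; D_c ≈ 7.52 mg/L; min DO ≈ 3.88 mg/L; x_c ≈ 65.6 km

With k_r/k_d = 3.100 and 1 − D₀(k_r−k_d)/(k_d L₀) = 0.8223,
t_c = ln(3.100 × 0.8223) / (0.871 − 0.281) = ln(2.549) / 0.5900 = 0.9357/0.5900 = 1.586 d.
D_c = (k_d/k_r) L₀ e^(−k_d t_c) = (0.281/0.871) × 36.4 × e^(−0.281×1.586) = 0.3226 × 36.4 × 0.6404 = 7.521 mg/L.
Minimum DO = C_s − D_c = 11.4 − 7.521 = 3.879 mg/L.
x_c = v t_c = 0.479 m/s × 1.586 d × 86400 s/d = 65630 m ≈ 65.6 km.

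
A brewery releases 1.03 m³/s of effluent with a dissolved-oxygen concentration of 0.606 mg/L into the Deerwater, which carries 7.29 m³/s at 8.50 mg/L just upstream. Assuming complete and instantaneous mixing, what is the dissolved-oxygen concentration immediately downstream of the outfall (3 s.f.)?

7.52 mg/L

Flow-weighted mixing: C = (Q_r C_r + Q_w C_w)/(Q_r + Q_w)
= (7.29×8.50 + 1.03×0.606)/(7.29 + 1.03) = 62.59/8.320 = 7.523 mg/L.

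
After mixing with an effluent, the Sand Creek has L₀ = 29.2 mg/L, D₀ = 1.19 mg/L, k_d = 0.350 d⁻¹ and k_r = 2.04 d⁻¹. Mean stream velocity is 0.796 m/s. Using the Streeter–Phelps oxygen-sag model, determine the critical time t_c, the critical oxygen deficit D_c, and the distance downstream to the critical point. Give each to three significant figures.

t_c ≈ 0.913 d; D_c ≈ 3.64 mg/L; x_c ≈ 62.8 km

With k_r/k_d = 5.829 and 1 − D₀(k_r−k_d)/(k_d L₀) = 0.8032,
t_c = ln(5.829 × 0.8032) / (2.04 − 0.350) = ln(4.682) / 1.690 = 1.544/1.690 = 0.9134 d.
D_c = (k_d/k_r) L₀ e^(−k_d t_c) = (0.350/2.04) × 29.2 × e^(−0.350×0.9134) = 0.1716 × 29.2 × 0.7264 = 3.639 mg/L.
x_c = v t_c = 0.796 m/s × 0.9134 d × 86400 s/d = 62820 m ≈ 62.8 km.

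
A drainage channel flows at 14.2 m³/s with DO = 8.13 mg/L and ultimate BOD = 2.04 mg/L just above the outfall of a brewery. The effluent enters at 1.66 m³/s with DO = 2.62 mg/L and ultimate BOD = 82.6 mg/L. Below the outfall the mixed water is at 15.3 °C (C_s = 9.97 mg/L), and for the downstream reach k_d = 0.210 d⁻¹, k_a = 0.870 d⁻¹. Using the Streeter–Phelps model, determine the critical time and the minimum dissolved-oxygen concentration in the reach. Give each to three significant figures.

Mixed DO = (14.2×8.13 + 1.66×2.62)/(14.2+1.66) = 119.8/15.86 = 7.553 mg/L.
Mixed L₀ = (14.2×2.04 + 1.66×82.6)/(15.86) = 166.1/15.86 = 10.47 mg/L.
Initial deficit D₀ = C_s − DO₀ = 9.97 − 7.553 = 2.417 mg/L.
t_c = (1/0.6600) ln[(0.870/0.210)(1 − 2.417×0.6600/(0.210×10.47))] = 1.515 × ln(1.138) = 0.1959 d.
D_c = (0.210/0.870) × 10.47 × e^(−0.210×0.1959) = 0.2414 × 10.47 × 0.9597 = 2.426 mg/L.
Minimum DO = 9.97 − 2.426 = 7.544 mg/L.

t_c ≈ 0.196 d; minimum DO ≈ 7.54 mg/L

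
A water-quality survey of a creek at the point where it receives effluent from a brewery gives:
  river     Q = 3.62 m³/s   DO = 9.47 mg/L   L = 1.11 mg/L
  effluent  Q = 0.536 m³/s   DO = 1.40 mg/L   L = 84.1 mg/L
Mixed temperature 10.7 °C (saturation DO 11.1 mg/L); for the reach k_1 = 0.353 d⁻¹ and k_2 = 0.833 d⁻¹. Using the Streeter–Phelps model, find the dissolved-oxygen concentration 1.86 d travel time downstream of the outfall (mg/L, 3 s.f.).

DO ≈ 7.87 mg/L

Mixed DO = (3.62×9.47 + 0.536×1.40)/(3.62+0.536) = 35.03/4.156 = 8.429 mg/L.
Mixed L₀ = (3.62×1.11 + 0.536×84.1)/(4.156) = 49.10/4.156 = 11.81 mg/L.
Initial deficit D₀ = C_s − DO₀ = 11.1 − 8.429 = 2.671 mg/L.
D(1.86) = [0.353×11.81/(0.833−0.353)](e^(−0.353×1.86) − e^(−0.833×1.86)) + 2.671 e^(−0.833×1.86)
= 8.688 × (0.5186 − 0.2124) + 2.671 × 0.2124 = 3.228 mg/L.
DO = 11.1 − 3.228 = 7.872 mg/L.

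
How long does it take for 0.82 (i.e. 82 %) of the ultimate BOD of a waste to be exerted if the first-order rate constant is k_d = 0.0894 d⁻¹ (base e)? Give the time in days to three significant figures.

t ≈ 19.2 d

y/L₀ = 1 − e^(−k_d t) = 0.82 ⇒ e^(−k_d t) = 0.180
t = −ln(0.180) / 0.0894 = 1.715 / 0.0894 = 19.18 d.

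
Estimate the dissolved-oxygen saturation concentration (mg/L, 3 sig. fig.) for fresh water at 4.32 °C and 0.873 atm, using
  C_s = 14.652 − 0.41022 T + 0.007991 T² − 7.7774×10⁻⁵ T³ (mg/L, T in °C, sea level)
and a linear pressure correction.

At sea level: C_s = 14.652 − 0.41022×4.32 + 0.007991×4.32² − 7.7774×10⁻⁵×4.32³ = 13.02 mg/L.
Pressure correction: C_s' = 13.02 × 0.873 = 11.37 mg/L.

C_s ≈ 11.4 mg/L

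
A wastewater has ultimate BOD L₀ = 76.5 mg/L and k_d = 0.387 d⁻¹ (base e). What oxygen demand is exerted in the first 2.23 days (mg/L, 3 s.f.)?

y ≈ 44.2 mg/L

y_t = L₀(1 − e^(−k_d t)) = 76.5 × (1 − e^(−0.387×2.23))
= 76.5 × (1 − 0.4219) = 76.5 × 0.5781 = 44.23 mg/L.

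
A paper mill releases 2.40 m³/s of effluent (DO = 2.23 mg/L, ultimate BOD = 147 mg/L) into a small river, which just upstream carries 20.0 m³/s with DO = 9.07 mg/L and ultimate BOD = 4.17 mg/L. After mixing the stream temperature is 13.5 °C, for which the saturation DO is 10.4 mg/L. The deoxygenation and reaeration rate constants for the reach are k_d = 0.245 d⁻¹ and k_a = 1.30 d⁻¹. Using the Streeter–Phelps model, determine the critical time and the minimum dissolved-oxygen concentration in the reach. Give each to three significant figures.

Mixed DO = (20.0×9.07 + 2.40×2.23)/(20.0+2.40) = 186.8/22.40 = 8.337 mg/L.
Mixed L₀ = (20.0×4.17 + 2.40×147)/(22.40) = 436.2/22.40 = 19.47 mg/L.
Initial deficit D₀ = C_s − DO₀ = 10.4 − 8.337 = 2.063 mg/L.
t_c = (1/1.055) ln[(1.30/0.245)(1 − 2.063×1.055/(0.245×19.47))] = 0.9479 × ln(2.886) = 1.005 d.
D_c = (0.245/1.30) × 19.47 × e^(−0.245×1.005) = 0.1885 × 19.47 × 0.7818 = 2.869 mg/L.
Minimum DO = 10.4 − 2.869 = 7.531 mg/L.

t_c ≈ 1.00 d; minimum DO ≈ 7.53 mg/L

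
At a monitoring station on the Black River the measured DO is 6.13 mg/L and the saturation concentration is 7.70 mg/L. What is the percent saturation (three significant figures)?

% saturation = C/C_s × 100 = 6.13/7.70 × 100 = 79.6 %.

79.6 % saturation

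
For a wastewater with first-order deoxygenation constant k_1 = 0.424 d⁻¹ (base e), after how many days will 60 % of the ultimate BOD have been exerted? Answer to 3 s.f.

y/L₀ = 1 − e^(−k_1 t) = 0.60 ⇒ e^(−k_1 t) = 0.400
t = −ln(0.400) / 0.424 = 0.9163 / 0.424 = 2.161 d.

t ≈ 2.16 d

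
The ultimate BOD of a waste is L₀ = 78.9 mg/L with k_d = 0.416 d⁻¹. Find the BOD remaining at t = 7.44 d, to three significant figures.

L_t = L₀ e^(−k_d t) = 78.9 × e^(−0.416×7.44) = 78.9 × 0.04527 = 3.572 mg/L.

L ≈ 3.57 mg/L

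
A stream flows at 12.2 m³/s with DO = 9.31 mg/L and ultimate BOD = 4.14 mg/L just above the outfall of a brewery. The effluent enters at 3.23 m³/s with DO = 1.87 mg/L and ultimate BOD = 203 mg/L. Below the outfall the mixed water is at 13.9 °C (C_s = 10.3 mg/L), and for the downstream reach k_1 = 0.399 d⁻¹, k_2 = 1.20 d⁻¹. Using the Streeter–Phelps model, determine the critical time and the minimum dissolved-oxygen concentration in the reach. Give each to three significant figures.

Mixed DO = (12.2×9.31 + 3.23×1.87)/(12.2+3.23) = 119.6/15.43 = 7.753 mg/L.
Mixed L₀ = (12.2×4.14 + 3.23×203)/(15.43) = 706.2/15.43 = 45.77 mg/L.
Initial deficit D₀ = C_s − DO₀ = 10.3 − 7.753 = 2.547 mg/L.
t_c = (1/0.8010) ln[(1.20/0.399)(1 − 2.547×0.8010/(0.399×45.77))] = 1.248 × ln(2.671) = 1.227 d.
D_c = (0.399/1.20) × 45.77 × e^(−0.399×1.227) = 0.3325 × 45.77 × 0.6129 = 9.328 mg/L.
Minimum DO = 10.3 − 9.328 = 0.9723 mg/L.

t_c ≈ 1.23 d; minimum DO ≈ 0.972 mg/L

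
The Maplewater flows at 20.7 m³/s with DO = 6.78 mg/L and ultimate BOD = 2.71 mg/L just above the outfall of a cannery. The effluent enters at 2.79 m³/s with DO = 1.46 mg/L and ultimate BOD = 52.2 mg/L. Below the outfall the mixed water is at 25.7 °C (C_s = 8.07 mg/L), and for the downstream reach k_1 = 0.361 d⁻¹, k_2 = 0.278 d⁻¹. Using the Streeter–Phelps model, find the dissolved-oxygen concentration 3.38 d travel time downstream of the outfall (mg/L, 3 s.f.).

DO ≈ 3.75 mg/L

Mixed DO = (20.7×6.78 + 2.79×1.46)/(20.7+2.79) = 144.4/23.49 = 6.148 mg/L.
Mixed L₀ = (20.7×2.71 + 2.79×52.2)/(23.49) = 201.7/23.49 = 8.588 mg/L.
Initial deficit D₀ = C_s − DO₀ = 8.07 − 6.148 = 1.922 mg/L.
D(3.38) = [0.361×8.588/(0.278−0.361)](e^(−0.361×3.38) − e^(−0.278×3.38)) + 1.922 e^(−0.278×3.38)
= -37.35 × (0.2952 − 0.3908) + 1.922 × 0.3908 = 4.322 mg/L.
DO = 8.07 − 4.322 = 3.748 mg/L.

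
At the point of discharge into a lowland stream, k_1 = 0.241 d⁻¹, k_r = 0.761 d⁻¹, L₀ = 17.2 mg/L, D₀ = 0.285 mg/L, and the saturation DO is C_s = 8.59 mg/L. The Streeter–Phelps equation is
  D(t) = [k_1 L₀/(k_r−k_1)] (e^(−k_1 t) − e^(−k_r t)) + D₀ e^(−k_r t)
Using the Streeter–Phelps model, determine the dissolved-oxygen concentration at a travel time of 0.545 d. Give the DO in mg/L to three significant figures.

k_1 L₀/(k_r−k_1) = 0.241×17.2/(0.761−0.241) = 4.145/0.5200 = 7.972 mg/L.
e^(−k_1 t) = e^(−0.241×0.5450) = 0.8769; e^(−k_r t) = e^(−0.761×0.5450) = 0.6605.
D = 7.972 × (0.8769 − 0.6605) + 0.285 × 0.6605 = 1.725 + 0.1882 = 1.913 mg/L.
DO = C_s − D = 8.59 − 1.913 = 6.677 mg/L.

DO ≈ 6.68 mg/L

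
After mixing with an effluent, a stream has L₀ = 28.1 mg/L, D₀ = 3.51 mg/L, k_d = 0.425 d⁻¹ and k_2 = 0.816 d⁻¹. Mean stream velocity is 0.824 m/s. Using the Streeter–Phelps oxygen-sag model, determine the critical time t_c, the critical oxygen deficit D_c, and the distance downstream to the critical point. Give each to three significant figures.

t_c ≈ 1.36 d; D_c ≈ 8.22 mg/L; x_c ≈ 96.5 km

t_c = [1/(k_2−k_d)] ln[(k_2/k_d)(1 − D₀(k_2−k_d)/(k_d L₀))]
= [1/(0.816−0.425)] ln[(0.816/0.425)(1 − 3.51×0.3910/(0.425×28.1))]
= (1/0.3910) ln[1.920 × 0.8851] = 2.558 × ln(1.699) = 2.558 × 0.5303 = 1.356 d.
D_c = (k_d/k_2) L₀ e^(−k_d t_c) = (0.425/0.816) × 28.1 × e^(−0.425×1.356) = 0.5208 × 28.1 × 0.5619 = 8.224 mg/L.
x_c = v t_c = 0.824 m/s × 1.356 d × 86400 s/d = 96550 m ≈ 96.5 km.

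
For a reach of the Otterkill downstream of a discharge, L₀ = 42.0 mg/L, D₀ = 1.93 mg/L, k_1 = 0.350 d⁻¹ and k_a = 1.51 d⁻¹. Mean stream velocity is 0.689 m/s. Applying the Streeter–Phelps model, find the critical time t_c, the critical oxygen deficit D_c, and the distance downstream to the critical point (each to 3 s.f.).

t_c ≈ 1.12 d; D_c ≈ 6.58 mg/L; x_c ≈ 66.5 km

With k_a/k_1 = 4.314 and 1 − D₀(k_a−k_1)/(k_1 L₀) = 0.8477,
t_c = ln(4.314 × 0.8477) / (1.51 − 0.350) = ln(3.657) / 1.160 = 1.297/1.160 = 1.118 d.
D_c = (k_1/k_a) L₀ e^(−k_1 t_c) = (0.350/1.51) × 42.0 × e^(−0.350×1.118) = 0.2318 × 42.0 × 0.6762 = 6.583 mg/L.
x_c = v t_c = 0.689 m/s × 1.118 d × 86400 s/d = 66550 m ≈ 66.5 km.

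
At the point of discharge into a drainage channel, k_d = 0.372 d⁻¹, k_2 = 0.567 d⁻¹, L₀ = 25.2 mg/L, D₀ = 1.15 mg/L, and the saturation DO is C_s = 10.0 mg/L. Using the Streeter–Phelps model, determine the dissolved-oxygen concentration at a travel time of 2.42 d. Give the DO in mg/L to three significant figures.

k_d L₀/(k_2−k_d) = 0.372×25.2/(0.567−0.372) = 9.374/0.1950 = 48.07 mg/L.
e^(−k_d t) = e^(−0.372×2.420) = 0.4065; e^(−k_2 t) = e^(−0.567×2.420) = 0.2536.
D = 48.07 × (0.4065 − 0.2536) + 1.15 × 0.2536 = 7.351 + 0.2916 = 7.642 mg/L.
DO = C_s − D = 10.0 − 7.642 = 2.358 mg/L.

DO ≈ 2.36 mg/L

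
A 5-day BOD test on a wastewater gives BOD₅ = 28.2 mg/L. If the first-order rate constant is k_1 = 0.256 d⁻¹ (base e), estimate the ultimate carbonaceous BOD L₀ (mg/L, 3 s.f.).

L₀ ≈ 39.1 mg/L

BOD₅ = L₀(1 − e^(−5k_1)) ⇒ L₀ = BOD₅ / (1 − e^(−5×0.256))
= 28.2 / (1 − 0.2780) = 28.2 / 0.7220 = 39.06 mg/L.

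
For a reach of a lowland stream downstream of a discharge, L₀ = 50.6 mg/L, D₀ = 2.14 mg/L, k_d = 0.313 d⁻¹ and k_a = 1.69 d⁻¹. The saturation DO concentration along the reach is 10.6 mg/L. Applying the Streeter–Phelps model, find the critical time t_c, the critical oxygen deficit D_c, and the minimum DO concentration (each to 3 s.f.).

At the critical point dD/dt = 0, so k_d L₀ e^(−k_d t) = k_a D. Substituting D(t) from the Streeter–Phelps equation and solving for t gives
t_c = ln[(k_a/k_d)(1 − D₀(k_a−k_d)/(k_d L₀))] / (k_a−k_d).
Here k_a−k_d = 1.377 d⁻¹ and 1 − D₀(k_a−k_d)/(k_d L₀) = 1 − 2.14×1.377/(0.313×50.6) = 0.8139, so
t_c = ln(5.399 × 0.8139) / 1.377 = 1.480 / 1.377 = 1.075 d.
D_c = (k_d/k_a) L₀ e^(−k_d t_c) = (0.313/1.69) × 50.6 × e^(−0.313×1.075) = 0.1852 × 50.6 × 0.7143 = 6.694 mg/L.
Minimum DO = C_s − D_c = 10.6 − 6.694 = 3.906 mg/L.

t_c ≈ 1.08 d; D_c ≈ 6.69 mg/L; min DO ≈ 3.91 mg/L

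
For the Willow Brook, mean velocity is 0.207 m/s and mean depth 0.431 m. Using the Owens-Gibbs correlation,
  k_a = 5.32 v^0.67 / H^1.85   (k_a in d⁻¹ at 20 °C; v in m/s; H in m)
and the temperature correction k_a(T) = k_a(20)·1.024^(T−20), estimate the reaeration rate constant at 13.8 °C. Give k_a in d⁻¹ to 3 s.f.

k_a ≈ 7.59 d⁻¹

k_a(20) = 5.32 × 0.207^0.67 / 0.431^1.85 = 5.32 × 0.3481 / 0.2108 = 8.787 d⁻¹.
k_a(13.8) = 8.787 × 1.024^(13.8−20) = 8.787 × 0.8633 = 7.585 d⁻¹.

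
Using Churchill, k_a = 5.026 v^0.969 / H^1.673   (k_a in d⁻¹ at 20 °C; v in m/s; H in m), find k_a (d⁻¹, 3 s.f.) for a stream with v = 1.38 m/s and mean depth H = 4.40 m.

k_a = 5.026 × 1.38^0.969 / 4.40^1.673 = 5.026 × 1.366 / 11.93 = 0.5758 d⁻¹.

k_a ≈ 0.576 d⁻¹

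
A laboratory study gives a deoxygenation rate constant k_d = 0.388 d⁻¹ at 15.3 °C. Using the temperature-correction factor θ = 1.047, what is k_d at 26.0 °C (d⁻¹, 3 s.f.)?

k_d(T₂) = k_d(T₁) · θ^(T₂−T₁) = 0.388 × 1.047^(26.0−15.3)
= 0.388 × 1.047^10.7 = 0.388 × 1.635 = 0.6343 d⁻¹.

k_d ≈ 0.634 d⁻¹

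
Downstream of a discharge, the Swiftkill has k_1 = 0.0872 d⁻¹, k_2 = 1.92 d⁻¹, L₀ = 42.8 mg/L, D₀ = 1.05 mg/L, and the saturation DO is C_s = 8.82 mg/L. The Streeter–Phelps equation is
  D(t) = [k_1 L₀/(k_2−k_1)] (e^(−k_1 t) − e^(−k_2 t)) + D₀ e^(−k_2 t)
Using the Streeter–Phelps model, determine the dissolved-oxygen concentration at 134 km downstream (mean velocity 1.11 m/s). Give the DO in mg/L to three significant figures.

DO ≈ 7.08 mg/L

Travel time t = x/v = 134 km / (1.11 m/s) = 134000 m / 1.11 m/s = 120700 s = 1.397 d.
k_1 L₀/(k_2−k_1) = 0.0872×42.8/(1.92−0.0872) = 3.732/1.833 = 2.036 mg/L.
e^(−k_1 t) = e^(−0.0872×1.397) = 0.8853; e^(−k_2 t) = e^(−1.92×1.397) = 0.06838.
D = 2.036 × (0.8853 − 0.06838) + 1.05 × 0.06838 = 1.663 + 0.07180 = 1.735 mg/L.
DO = C_s − D = 8.82 − 1.735 = 7.085 mg/L.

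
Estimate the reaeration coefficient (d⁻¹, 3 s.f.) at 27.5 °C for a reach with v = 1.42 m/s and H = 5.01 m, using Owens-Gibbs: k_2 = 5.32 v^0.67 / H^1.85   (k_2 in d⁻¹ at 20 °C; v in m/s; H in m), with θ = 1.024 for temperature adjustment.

k_2 ≈ 0.408 d⁻¹

k_2(20) = 5.32 × 1.42^0.67 / 5.01^1.85 = 5.32 × 1.265 / 19.71 = 0.3414 d⁻¹.
k_2(27.5) = 0.3414 × 1.024^(27.5−20) = 0.3414 × 1.195 = 0.4078 d⁻¹.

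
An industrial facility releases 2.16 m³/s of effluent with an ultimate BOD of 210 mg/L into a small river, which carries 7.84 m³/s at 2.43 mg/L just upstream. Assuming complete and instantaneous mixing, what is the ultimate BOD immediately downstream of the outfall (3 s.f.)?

47.3 mg/L

Flow-weighted mixing: C = (Q_r C_r + Q_w C_w)/(Q_r + Q_w)
= (7.84×2.43 + 2.16×210)/(7.84 + 2.16) = 472.7/10.00 = 47.27 mg/L.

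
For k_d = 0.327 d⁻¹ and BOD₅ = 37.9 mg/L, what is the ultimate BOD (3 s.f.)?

BOD₅ = L₀(1 − e^(−5k_d)) ⇒ L₀ = BOD₅ / (1 − e^(−5×0.327))
= 37.9 / (1 − 0.1950) = 37.9 / 0.8050 = 47.08 mg/L.

L₀ ≈ 47.1 mg/L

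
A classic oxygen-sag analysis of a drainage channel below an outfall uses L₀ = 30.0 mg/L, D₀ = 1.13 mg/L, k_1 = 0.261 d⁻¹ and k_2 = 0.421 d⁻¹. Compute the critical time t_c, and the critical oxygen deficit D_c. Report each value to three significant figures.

t_c ≈ 2.84 d; D_c ≈ 8.86 mg/L

With k_2/k_1 = 1.613 and 1 − D₀(k_2−k_1)/(k_1 L₀) = 0.9769,
t_c = ln(1.613 × 0.9769) / (0.421 − 0.261) = ln(1.576) / 0.1600 = 0.4548/0.1600 = 2.842 d.
L(t_c) = L₀ e^(−k_1 t_c) = 30.0 × 0.4762 = 14.29 mg/L, and at the critical point k_2 D_c = k_1 L, so D_c = (0.261/0.421) × 14.29 = 8.858 mg/L.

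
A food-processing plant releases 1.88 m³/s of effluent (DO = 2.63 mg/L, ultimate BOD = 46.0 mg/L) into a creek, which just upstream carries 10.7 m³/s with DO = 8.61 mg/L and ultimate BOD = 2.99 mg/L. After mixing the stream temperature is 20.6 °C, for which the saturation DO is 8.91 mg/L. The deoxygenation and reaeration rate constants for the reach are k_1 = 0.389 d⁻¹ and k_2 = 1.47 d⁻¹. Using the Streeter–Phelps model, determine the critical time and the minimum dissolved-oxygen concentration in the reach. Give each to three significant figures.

t_c ≈ 0.828 d; minimum DO ≈ 7.10 mg/L

Mixed DO = (10.7×8.61 + 1.88×2.63)/(10.7+1.88) = 97.07/12.58 = 7.716 mg/L.
Mixed L₀ = (10.7×2.99 + 1.88×46.0)/(12.58) = 118.5/12.58 = 9.418 mg/L.
Initial deficit D₀ = C_s − DO₀ = 8.91 − 7.716 = 1.194 mg/L.
t_c = (1/1.081) ln[(1.47/0.389)(1 − 1.194×1.081/(0.389×9.418))] = 0.9251 × ln(2.448) = 0.8281 d.
D_c = (0.389/1.47) × 9.418 × e^(−0.389×0.8281) = 0.2646 × 9.418 × 0.7246 = 1.806 mg/L.
Minimum DO = 8.91 − 1.806 = 7.104 mg/L.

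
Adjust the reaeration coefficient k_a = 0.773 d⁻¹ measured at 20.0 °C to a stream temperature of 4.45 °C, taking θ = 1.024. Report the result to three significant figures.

k_a(T₂) = k_a(T₁) · θ^(T₂−T₁) = 0.773 × 1.024^(4.45−20.0)
= 0.773 × 1.024^-15.6 = 0.773 × 0.6916 = 0.5346 d⁻¹.

k_a ≈ 0.535 d⁻¹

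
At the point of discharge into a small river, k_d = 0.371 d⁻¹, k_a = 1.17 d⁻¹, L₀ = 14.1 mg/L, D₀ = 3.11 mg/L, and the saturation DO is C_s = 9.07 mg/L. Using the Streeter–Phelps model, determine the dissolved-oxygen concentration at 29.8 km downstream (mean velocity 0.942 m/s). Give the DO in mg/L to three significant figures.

Travel time t = x/v = 29.8 km / (0.942 m/s) = 29800 m / 0.942 m/s = 31630 s = 0.3661 d.
k_d L₀/(k_a−k_d) = 0.371×14.1/(1.17−0.371) = 5.231/0.7990 = 6.547 mg/L.
e^(−k_d t) = e^(−0.371×0.3661) = 0.8730; e^(−k_a t) = e^(−1.17×0.3661) = 0.6516.
D = 6.547 × (0.8730 − 0.6516) + 3.11 × 0.6516 = 1.450 + 2.026 = 3.476 mg/L.
DO = C_s − D = 9.07 − 3.476 = 5.594 mg/L.

DO ≈ 5.59 mg/L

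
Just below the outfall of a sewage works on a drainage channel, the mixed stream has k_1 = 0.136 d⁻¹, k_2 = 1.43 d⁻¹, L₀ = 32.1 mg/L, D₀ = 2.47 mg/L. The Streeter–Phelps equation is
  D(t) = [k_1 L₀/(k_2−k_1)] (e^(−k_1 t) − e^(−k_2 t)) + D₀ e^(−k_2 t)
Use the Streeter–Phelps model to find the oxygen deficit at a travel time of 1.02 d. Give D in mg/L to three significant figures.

D ≈ 2.73 mg/L

k_1 L₀/(k_2−k_1) = 0.136×32.1/(1.43−0.136) = 4.366/1.294 = 3.374 mg/L.
e^(−k_1 t) = e^(−0.136×1.020) = 0.8705; e^(−k_2 t) = e^(−1.43×1.020) = 0.2326.
D = 3.374 × (0.8705 − 0.2326) + 2.47 × 0.2326 = 2.152 + 0.5744 = 2.727 mg/L.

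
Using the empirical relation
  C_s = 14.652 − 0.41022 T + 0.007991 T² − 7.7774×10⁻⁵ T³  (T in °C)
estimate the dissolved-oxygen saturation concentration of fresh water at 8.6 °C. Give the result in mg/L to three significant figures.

C_s = 14.652 − 0.41022×8.6 + 0.007991×8.6² − 7.7774×10⁻⁵×8.6³ = 11.67 mg/L.

C_s ≈ 11.7 mg/L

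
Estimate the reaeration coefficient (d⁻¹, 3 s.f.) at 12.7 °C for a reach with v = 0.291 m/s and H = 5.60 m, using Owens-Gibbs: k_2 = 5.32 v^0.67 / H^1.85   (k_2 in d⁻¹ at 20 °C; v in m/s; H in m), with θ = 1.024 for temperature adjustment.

k_2(20) = 5.32 × 0.291^0.67 / 5.60^1.85 = 5.32 × 0.4373 / 24.22 = 0.09607 d⁻¹.
k_2(12.7) = 0.09607 × 1.024^(12.7−20) = 0.09607 × 0.8410 = 0.08079 d⁻¹.

k_2 ≈ 0.0808 d⁻¹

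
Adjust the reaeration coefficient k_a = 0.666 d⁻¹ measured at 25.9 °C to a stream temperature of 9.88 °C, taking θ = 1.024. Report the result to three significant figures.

k_a ≈ 0.455 d⁻¹

k_a(T₂) = k_a(T₁) · θ^(T₂−T₁) = 0.666 × 1.024^(9.88−25.9)
= 0.666 × 1.024^-16.0 = 0.666 × 0.6839 = 0.4555 d⁻¹.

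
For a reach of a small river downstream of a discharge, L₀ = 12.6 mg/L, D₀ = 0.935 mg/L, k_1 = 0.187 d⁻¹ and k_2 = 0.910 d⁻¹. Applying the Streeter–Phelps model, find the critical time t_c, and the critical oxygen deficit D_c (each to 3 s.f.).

t_c ≈ 1.72 d; D_c ≈ 1.88 mg/L

At the critical point dD/dt = 0, so k_1 L₀ e^(−k_1 t) = k_2 D. Substituting D(t) from the Streeter–Phelps equation and solving for t gives
t_c = ln[(k_2/k_1)(1 − D₀(k_2−k_1)/(k_1 L₀))] / (k_2−k_1).
Here k_2−k_1 = 0.7230 d⁻¹ and 1 − D₀(k_2−k_1)/(k_1 L₀) = 1 − 0.935×0.7230/(0.187×12.6) = 0.7131, so
t_c = ln(4.866 × 0.7131) / 0.7230 = 1.244 / 0.7230 = 1.721 d.
L(t_c) = L₀ e^(−k_1 t_c) = 12.6 × 0.7248 = 9.133 mg/L, and at the critical point k_2 D_c = k_1 L, so D_c = (0.187/0.910) × 9.133 = 1.877 mg/L.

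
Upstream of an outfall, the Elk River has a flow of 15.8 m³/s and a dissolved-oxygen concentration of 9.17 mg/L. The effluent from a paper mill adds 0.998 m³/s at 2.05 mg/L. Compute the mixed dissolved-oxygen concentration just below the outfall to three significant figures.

Flow-weighted mixing: C = (Q_r C_r + Q_w C_w)/(Q_r + Q_w)
= (15.8×9.17 + 0.998×2.05)/(15.8 + 0.998) = 146.9/16.80 = 8.747 mg/L.

8.75 mg/L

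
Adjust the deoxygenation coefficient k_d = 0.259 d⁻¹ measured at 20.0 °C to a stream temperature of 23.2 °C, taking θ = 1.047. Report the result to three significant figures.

k_d ≈ 0.300 d⁻¹

k_d(T₂) = k_d(T₁) · θ^(T₂−T₁) = 0.259 × 1.047^(23.2−20.0)
= 0.259 × 1.047^3.20 = 0.259 × 1.158 = 0.3000 d⁻¹.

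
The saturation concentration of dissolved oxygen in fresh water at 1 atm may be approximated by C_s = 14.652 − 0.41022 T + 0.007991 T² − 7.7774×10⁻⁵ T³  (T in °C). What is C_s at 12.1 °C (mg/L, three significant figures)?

C_s ≈ 10.7 mg/L

C_s = 14.652 − 0.41022×12.1 + 0.007991×12.1² − 7.7774×10⁻⁵×12.1³ = 10.72 mg/L.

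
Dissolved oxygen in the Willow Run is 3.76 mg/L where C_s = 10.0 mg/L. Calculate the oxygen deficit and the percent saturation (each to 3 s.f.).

D = C_s − C = 10.0 − 3.76 = 6.24 mg/L.
% saturation = 3.76/10.0 × 100 = 37.6 %.

D ≈ 6.24 mg/L; 37.6 % saturation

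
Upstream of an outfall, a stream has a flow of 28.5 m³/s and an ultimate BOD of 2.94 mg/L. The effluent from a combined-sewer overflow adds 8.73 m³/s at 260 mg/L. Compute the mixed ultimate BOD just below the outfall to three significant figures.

Flow-weighted mixing: C = (Q_r C_r + Q_w C_w)/(Q_r + Q_w)
= (28.5×2.94 + 8.73×260)/(28.5 + 8.73) = 2354/37.23 = 63.22 mg/L.

63.2 mg/L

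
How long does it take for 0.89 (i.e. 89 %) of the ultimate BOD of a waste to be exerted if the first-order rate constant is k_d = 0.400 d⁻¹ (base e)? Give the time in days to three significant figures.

y/L₀ = 1 − e^(−k_d t) = 0.89 ⇒ e^(−k_d t) = 0.110
t = −ln(0.110) / 0.400 = 2.207 / 0.400 = 5.518 d.

t ≈ 5.52 d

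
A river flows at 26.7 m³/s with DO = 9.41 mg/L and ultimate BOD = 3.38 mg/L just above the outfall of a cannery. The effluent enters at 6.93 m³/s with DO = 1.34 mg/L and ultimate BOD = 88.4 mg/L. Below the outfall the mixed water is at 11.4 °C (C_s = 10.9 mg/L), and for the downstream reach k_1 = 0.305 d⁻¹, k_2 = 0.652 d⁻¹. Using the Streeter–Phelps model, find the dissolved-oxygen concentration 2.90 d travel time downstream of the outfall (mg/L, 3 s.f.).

DO ≈ 5.61 mg/L

Mixed DO = (26.7×9.41 + 6.93×1.34)/(26.7+6.93) = 260.5/33.63 = 7.747 mg/L.
Mixed L₀ = (26.7×3.38 + 6.93×88.4)/(33.63) = 702.9/33.63 = 20.90 mg/L.
Initial deficit D₀ = C_s − DO₀ = 10.9 − 7.747 = 3.153 mg/L.
D(2.90) = [0.305×20.90/(0.652−0.305)](e^(−0.305×2.90) − e^(−0.652×2.90)) + 3.153 e^(−0.652×2.90)
= 18.37 × (0.4129 − 0.1510) + 3.153 × 0.1510 = 5.288 mg/L.
DO = 10.9 − 5.288 = 5.612 mg/L.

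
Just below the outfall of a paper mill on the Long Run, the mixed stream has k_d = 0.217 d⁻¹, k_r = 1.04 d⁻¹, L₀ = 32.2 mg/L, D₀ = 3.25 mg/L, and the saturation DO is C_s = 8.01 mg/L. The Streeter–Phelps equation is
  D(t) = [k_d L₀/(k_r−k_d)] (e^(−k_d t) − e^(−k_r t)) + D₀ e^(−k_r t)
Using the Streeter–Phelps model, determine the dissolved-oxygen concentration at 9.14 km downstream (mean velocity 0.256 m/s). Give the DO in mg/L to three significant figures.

DO ≈ 3.66 mg/L

Travel time t = x/v = 9.14 km / (0.256 m/s) = 9140 m / 0.256 m/s = 35700 s = 0.4132 d.
k_d L₀/(k_r−k_d) = 0.217×32.2/(1.04−0.217) = 6.987/0.8230 = 8.490 mg/L.
e^(−k_d t) = e^(−0.217×0.4132) = 0.9142; e^(−k_r t) = e^(−1.04×0.4132) = 0.6507.
D = 8.490 × (0.9142 − 0.6507) + 3.25 × 0.6507 = 2.238 + 2.115 = 4.352 mg/L.
DO = C_s − D = 8.01 − 4.352 = 3.658 mg/L.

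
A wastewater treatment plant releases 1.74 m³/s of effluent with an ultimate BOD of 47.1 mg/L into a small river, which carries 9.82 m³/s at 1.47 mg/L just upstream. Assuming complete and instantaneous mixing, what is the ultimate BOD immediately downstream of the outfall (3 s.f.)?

Flow-weighted mixing: C = (Q_r C_r + Q_w C_w)/(Q_r + Q_w)
= (9.82×1.47 + 1.74×47.1)/(9.82 + 1.74) = 96.39/11.56 = 8.338 mg/L.

8.34 mg/L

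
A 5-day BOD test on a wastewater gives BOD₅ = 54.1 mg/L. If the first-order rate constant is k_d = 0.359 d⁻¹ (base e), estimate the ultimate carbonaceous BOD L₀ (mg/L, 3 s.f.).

L₀ ≈ 64.9 mg/L

BOD₅ = L₀(1 − e^(−5k_d)) ⇒ L₀ = BOD₅ / (1 − e^(−5×0.359))
= 54.1 / (1 − 0.1661) = 54.1 / 0.8339 = 64.88 mg/L.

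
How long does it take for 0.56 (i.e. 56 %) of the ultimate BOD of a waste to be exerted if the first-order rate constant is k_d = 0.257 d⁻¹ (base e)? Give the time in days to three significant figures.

y/L₀ = 1 − e^(−k_d t) = 0.56 ⇒ e^(−k_d t) = 0.440
t = −ln(0.440) / 0.257 = 0.8210 / 0.257 = 3.194 d.

t ≈ 3.19 d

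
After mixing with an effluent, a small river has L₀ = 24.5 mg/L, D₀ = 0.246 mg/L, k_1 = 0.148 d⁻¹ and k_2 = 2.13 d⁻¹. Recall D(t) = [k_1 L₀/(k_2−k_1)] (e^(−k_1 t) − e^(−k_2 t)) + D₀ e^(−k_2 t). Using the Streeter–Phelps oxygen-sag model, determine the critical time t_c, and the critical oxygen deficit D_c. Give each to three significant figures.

t_c ≈ 1.27 d; D_c ≈ 1.41 mg/L

t_c = [1/(k_2−k_1)] ln[(k_2/k_1)(1 − D₀(k_2−k_1)/(k_1 L₀))]
= [1/(2.13−0.148)] ln[(2.13/0.148)(1 − 0.246×1.982/(0.148×24.5))]
= (1/1.982) ln[14.39 × 0.8655] = 0.5045 × ln(12.46) = 0.5045 × 2.522 = 1.273 d.
L(t_c) = L₀ e^(−k_1 t_c) = 24.5 × 0.8283 = 20.29 mg/L, and at the critical point k_2 D_c = k_1 L, so D_c = (0.148/2.13) × 20.29 = 1.410 mg/L.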